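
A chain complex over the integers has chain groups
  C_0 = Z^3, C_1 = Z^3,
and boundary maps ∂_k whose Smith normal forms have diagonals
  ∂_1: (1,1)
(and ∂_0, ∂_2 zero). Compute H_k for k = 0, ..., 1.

H_0 ≅ Z,  H_1 ≅ Z.

H_0: b_0 = 3 − 0 − 2 = 1; torsion from ∂_1 factors > 1: none. So H_0 ≅ Z.
H_1: b_1 = 3 − 2 − 0 = 1; torsion from ∂_2 factors > 1: none. So H_1 ≅ Z.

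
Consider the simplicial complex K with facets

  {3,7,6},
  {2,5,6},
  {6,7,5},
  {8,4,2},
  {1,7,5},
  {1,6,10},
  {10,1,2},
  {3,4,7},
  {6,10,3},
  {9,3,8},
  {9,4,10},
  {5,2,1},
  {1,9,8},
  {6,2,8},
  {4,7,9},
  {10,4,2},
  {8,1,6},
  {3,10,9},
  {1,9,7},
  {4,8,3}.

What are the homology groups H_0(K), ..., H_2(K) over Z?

Order the vertices as 1 < 2 < 3 < 4 < 5 < 6 < 7 < 8 < 9 < 10. Listing each simplex with vertices in this order, K has dimension 2 with simplices:

  0-simplices (10): [1], [2], [3], [4], [5], [6], [7], [8], [9], [10]
  1-simplices (30): (30 of them)
  2-simplices (20): (20 of them)

giving chain groups C_0 ≅ Z^10, C_1 ≅ Z^30, C_2 ≅ Z^20.

∂_1: C_1 → C_0 maps an edge to its endpoints' difference, ∂[p,q] = q − p. For instance
  ∂[6,10] = [10] − [6].
This gives a 10×30 integer matrix of rank 9; reducing to Smith normal form yields diagonal entries (1,1,1,1,1,1,1,1,1).

∂_2: C_2 → C_1 sends each 2-simplex [p,q,r] to [q,r] − [p,r] + [p,q]. For instance
  ∂[3,6,10] = [6,10] − [3,10] + [3,6],
  ∂[3,9,10] = [9,10] − [3,10] + [3,9].
This gives a 30×20 integer matrix of rank 20; reducing to Smith normal form yields diagonal entries (1,1,1,1,1,1,1,1,1,1,1,1,1,1,1,1,1,1,1,2).

Reading off H_k = ker ∂_k / im ∂_{k+1}:

  H_0: rank C_0 − rank ∂_1 = 10 − 9 = 1, and the invariant factors of ∂_1 are all 1, so H_0 = Z.
  H_1: rank ker ∂_1 − rank ∂_2 = (30 − 9) − 20 = 1, and ∂_2 has invariant factor 2 > 1, so H_1 = Z × Z/2.
  H_2: rank ker ∂_2 − rank ∂_3 = (20 − 20) − 0 = 0, and there is no ∂_3, so H_2 = 0.

As a check, the Euler characteristic is 10 − 30 + 20 = 0, which agrees with 1 − 1 + 0 = 0.
(K is a triangulation of the Klein bottle.)

H_0 ≅ Z,  H_1 ≅ Z × Z/2,  H_2 = 0.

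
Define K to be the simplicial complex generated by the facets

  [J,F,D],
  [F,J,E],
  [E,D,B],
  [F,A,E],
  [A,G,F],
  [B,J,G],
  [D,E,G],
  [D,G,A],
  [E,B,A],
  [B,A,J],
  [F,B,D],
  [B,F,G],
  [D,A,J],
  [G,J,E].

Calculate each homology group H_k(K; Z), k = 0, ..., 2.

H_0 ≅ Z,  H_1 ≅ Z^2,  H_2 ≅ Z.

We work with the vertex ordering A < B < D < E < F < G < J. The simplices of K, each written with vertices in increasing order, are:

  0-simplices (7): A, B, D, E, F, G, J
  1-simplices (21): AB, AD, AE, AF, AG, AJ, BD, BE, BF, BG, BJ, DE, DF, DG, DJ, EF, EG, EJ, FG, FJ, GJ
  2-simplices (14): ABE, ABJ, ADG, ADJ, AEF, AFG, BDE, BDF, BFG, BGJ, DEG, DFJ, EFJ, EGJ

Hence C_0 ≅ Z^7, C_1 ≅ Z^21, C_2 ≅ Z^14.

The boundary map ∂_1: C_1 → C_0 is given by ∂[p,q] = [q] − [p]. For instance
  ∂FG = G − F.
This gives a 7×21 integer matrix of rank 6; reducing to Smith normal form yields diagonal entries (1,1,1,1,1,1).

∂_2: C_2 → C_1 sends each 2-simplex [p,q,r] to [q,r] − [p,r] + [p,q]. For instance
  ∂ADJ = DJ − AJ + AD,
  ∂ABE = BE − AE + AB.
The 21×14 boundary matrix has rank 13 and Smith normal form diag(1,1,1,1,1,1,1,1,1,1,1,1,1).

From H_k ≅ ker(∂_k) / im(∂_{k+1}) we obtain:

  H_0: rank C_0 − rank ∂_1 = 7 − 6 = 1, and the invariant factors of ∂_1 are all 1, so H_0 ≅ Z.
  H_1: rank ker ∂_1 − rank ∂_2 = (21 − 6) − 13 = 2, and the invariant factors of ∂_2 are all 1, so H_1 ≅ Z^2.
  H_2: rank ker ∂_2 − rank ∂_3 = (14 − 13) − 0 = 1, and there is no ∂_3, so H_2 ≅ Z.

(K is a triangulation of the torus T^2.)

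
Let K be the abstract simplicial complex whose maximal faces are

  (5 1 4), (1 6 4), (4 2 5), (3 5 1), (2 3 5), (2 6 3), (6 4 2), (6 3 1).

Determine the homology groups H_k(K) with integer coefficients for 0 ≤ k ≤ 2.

H_0 ≅ Z,  H_1 = 0,  H_2 ≅ Z.

Order the vertices as 1 < 2 < 3 < 4 < 5 < 6. Listing each simplex with vertices in this order, K has dimension 2 with simplices:

  0-simplices (6): [1], [2], [3], [4], [5], [6]
  1-simplices (12): [1,3], [1,4], [1,5], [1,6], [2,3], [2,4], [2,5], [2,6], [3,5], [3,6], [4,5], [4,6]
  2-simplices (8): [1,3,5], [1,3,6], [1,4,5], [1,4,6], [2,3,5], [2,3,6], [2,4,5], [2,4,6]

giving chain groups C_0 ≅ Z^6, C_1 ≅ Z^12, C_2 ≅ Z^8.

∂_1: C_1 → C_0 sends each edge [p,q] (with p < q) to q − p.
The 6×12 boundary matrix has rank 5 and Smith normal form diag(1,1,1,1,1).

∂_2: C_2 → C_1 acts by ∂[p,q,r] = [q,r] − [p,r] + [p,q]. For instance
  ∂[1,3,5] = [3,5] − [1,5] + [1,3],
  ∂[1,4,5] = [4,5] − [1,5] + [1,4].
The resulting 12×8 matrix has rank 7, and its Smith normal form has invariant factors (1,1,1,1,1,1,1).

From H_k ≅ ker(∂_k) / im(∂_{k+1}) we obtain:

  H_0: rank C_0 − rank ∂_1 = 6 − 5 = 1, and the invariant factors of ∂_1 are all 1, so H_0 ≅ Z.
  H_1: rank ker ∂_1 − rank ∂_2 = (12 − 5) − 7 = 0, and the invariant factors of ∂_2 are all 1, so H_1 ≅ 0.
  H_2: rank ker ∂_2 − rank ∂_3 = (8 − 7) − 0 = 1, and there is no ∂_3, so H_2 ≅ Z.

(K is a triangulation of the 2-sphere S^2.)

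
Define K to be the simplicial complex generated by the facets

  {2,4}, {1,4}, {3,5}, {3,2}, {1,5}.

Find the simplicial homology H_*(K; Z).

H_0 = Z,  H_1 = Z.

Order the vertices as 1 < 2 < 3 < 4 < 5. Listing each simplex with vertices in this order, K has dimension 1 with simplices:

  0-simplices (5): [1], [2], [3], [4], [5]
  1-simplices (5): [1,4], [1,5], [2,3], [2,4], [3,5]

Hence C_0 ≅ Z^5, C_1 ≅ Z^5.

The boundary map ∂_1: C_1 → C_0 sends each edge [p,q] (with p < q) to q − p.
The resulting 5×5 matrix has rank 4, and its Smith normal form has invariant factors (1,1,1,1).

Now H_k = ker ∂_k / im ∂_{k+1}, so:

  H_0: rank C_0 − rank ∂_1 = 5 − 4 = 1, and the invariant factors of ∂_1 are all 1, so H_0 ≅ Z.
  H_1: rank ker ∂_1 − rank ∂_2 = (5 − 4) − 0 = 1, and there is no ∂_2, so H_1 ≅ Z.

As a check, the Euler characteristic is 5 − 5 = 0, which agrees with 1 − 1 = 0.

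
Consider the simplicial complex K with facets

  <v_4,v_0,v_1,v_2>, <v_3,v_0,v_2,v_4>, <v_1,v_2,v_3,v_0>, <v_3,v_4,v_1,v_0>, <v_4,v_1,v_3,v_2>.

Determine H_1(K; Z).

We work with the vertex ordering v_0 < v_1 < v_2 < v_3 < v_4. The simplices of K, each written with vertices in increasing order, are:

  0-simplices (5): [v_0], [v_1], [v_2], [v_3], [v_4]
  1-simplices (10): [v_0,v_1], [v_0,v_2], [v_0,v_3], [v_0,v_4], [v_1,v_2], [v_1,v_3], [v_1,v_4], [v_2,v_3], [v_2,v_4], [v_3,v_4]
  2-simplices (10): [v_0,v_1,v_2], [v_0,v_1,v_3], [v_0,v_1,v_4], [v_0,v_2,v_3], [v_0,v_2,v_4], [v_0,v_3,v_4], [v_1,v_2,v_3], [v_1,v_2,v_4], [v_1,v_3,v_4], [v_2,v_3,v_4]
  3-simplices (5): [v_0,v_1,v_2,v_3], [v_0,v_1,v_2,v_4], [v_0,v_1,v_3,v_4], [v_0,v_2,v_3,v_4], [v_1,v_2,v_3,v_4]

so the chain groups are C_0 ≅ Z^5, C_1 ≅ Z^10, C_2 ≅ Z^10, C_3 ≅ Z^5.

∂_1: C_1 → C_0 sends each edge [p,q] (with p < q) to q − p.
The 5×10 boundary matrix has rank 4 and Smith normal form diag(1,1,1,1).

The boundary map ∂_2: C_2 → C_1 sends each 2-simplex [p,q,r] to [q,r] − [p,r] + [p,q]. For instance
  ∂[v_2,v_3,v_4] = [v_3,v_4] − [v_2,v_4] + [v_2,v_3],
  ∂[v_0,v_1,v_4] = [v_1,v_4] − [v_0,v_4] + [v_0,v_1].
As a 10×10 matrix over Z this has rank 6, with invariant factors (1,1,1,1,1,1).

Boundary ∂_3: C_3 → C_2 sends each 3-simplex σ to the alternating sum Σ_i (−1)^i (σ with its i-th vertex removed). For instance
  ∂[v_0,v_1,v_3,v_4] = [v_1,v_3,v_4] − [v_0,v_3,v_4] + [v_0,v_1,v_4] − [v_0,v_1,v_3],
  ∂[v_0,v_1,v_2,v_3] = [v_1,v_2,v_3] − [v_0,v_2,v_3] + [v_0,v_1,v_3] − [v_0,v_1,v_2].
The 10×5 boundary matrix has rank 4 and Smith normal form diag(1,1,1,1).

Computing H_k = (kernel of ∂_k) / (image of ∂_{k+1}):

  H_1: rank ker ∂_1 − rank ∂_2 = (10 − 4) − 6 = 0, and the invariant factors of ∂_2 are all 1, so H_1 ≅ 0.

(K is a triangulation of the 3-sphere S^3.)

H_1 ≅ 0.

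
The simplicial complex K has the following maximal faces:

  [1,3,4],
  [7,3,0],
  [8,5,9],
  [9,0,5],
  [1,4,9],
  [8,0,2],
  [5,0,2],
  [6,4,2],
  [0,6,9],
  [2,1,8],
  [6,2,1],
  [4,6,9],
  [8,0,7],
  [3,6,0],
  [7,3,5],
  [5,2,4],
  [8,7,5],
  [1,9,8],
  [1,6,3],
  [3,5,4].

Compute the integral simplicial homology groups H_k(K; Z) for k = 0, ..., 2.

H_0 ≅ Z,  H_1 ≅ Z ⊕ Z/2Z,  H_2 = 0.

Fix the vertex order 0 < 1 < 2 < 3 < 4 < 5 < 6 < 7 < 8 < 9 and write every simplex with vertices in increasing order. Then dim K = 2 and the simplices of K are:

  0-simplices (10): [0], [1], [2], [3], [4], [5], [6], [7], [8], [9]
  1-simplices (30): (30 of them)
  2-simplices (20): (20 of them)

Hence C_0 ≅ Z^10, C_1 ≅ Z^30, C_2 ≅ Z^20.

The boundary map ∂_1: C_1 → C_0 sends each edge [p,q] (with p < q) to q − p. For instance
  ∂[2,6] = [6] − [2].
The resulting 10×30 matrix has rank 9, and its Smith normal form has invariant factors (1,1,1,1,1,1,1,1,1).

The boundary map ∂_2: C_2 → C_1 acts by ∂[p,q,r] = [q,r] − [p,r] + [p,q]. For instance
  ∂[4,6,9] = [6,9] − [4,9] + [4,6],
  ∂[3,4,5] = [4,5] − [3,5] + [3,4].
The resulting 30×20 matrix has rank 20, and its Smith normal form has invariant factors (1,1,1,1,1,1,1,1,1,1,1,1,1,1,1,1,1,1,1,2).

From H_k ≅ ker(∂_k) / im(∂_{k+1}) we obtain:

  H_0: rank C_0 − rank ∂_1 = 10 − 9 = 1, and the invariant factors of ∂_1 are all 1, so H_0 ≅ Z.
  H_1: rank ker ∂_1 − rank ∂_2 = (30 − 9) − 20 = 1, and ∂_2 has invariant factor 2 > 1, so H_1 ≅ Z ⊕ Z/2Z.
  H_2: rank ker ∂_2 − rank ∂_3 = (20 − 20) − 0 = 0, and there is no ∂_3, so H_2 ≅ 0.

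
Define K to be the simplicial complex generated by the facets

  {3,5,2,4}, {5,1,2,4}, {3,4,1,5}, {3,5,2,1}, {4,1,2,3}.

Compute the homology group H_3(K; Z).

H_3 = Z.

Order the vertices as 1 < 2 < 3 < 4 < 5. Listing each simplex with vertices in this order, K has dimension 3 with simplices:

  0-simplices (5): [1], [2], [3], [4], [5]
  1-simplices (10): [1,2], [1,3], [1,4], [1,5], [2,3], [2,4], [2,5], [3,4], [3,5], [4,5]
  2-simplices (10): [1,2,3], [1,2,4], [1,2,5], [1,3,4], [1,3,5], [1,4,5], [2,3,4], [2,3,5], [2,4,5], [3,4,5]
  3-simplices (5): [1,2,3,4], [1,2,3,5], [1,2,4,5], [1,3,4,5], [2,3,4,5]

giving chain groups C_0 ≅ Z^5, C_1 ≅ Z^10, C_2 ≅ Z^10, C_3 ≅ Z^5.

The boundary map ∂_1: C_1 → C_0 maps an edge to its endpoints' difference, ∂[p,q] = q − p.
The 5×10 boundary matrix has rank 4 and Smith normal form diag(1,1,1,1).

Boundary ∂_2: C_2 → C_1 acts by ∂[p,q,r] = [q,r] − [p,r] + [p,q]. For instance
  ∂[1,2,4] = [2,4] − [1,4] + [1,2],
  ∂[2,3,4] = [3,4] − [2,4] + [2,3].
The 10×10 boundary matrix has rank 6 and Smith normal form diag(1,1,1,1,1,1).

The boundary map ∂_3: C_3 → C_2 sends each 3-simplex σ to the alternating sum Σ_i (−1)^i (σ with its i-th vertex removed). For instance
  ∂[1,3,4,5] = [3,4,5] − [1,4,5] + [1,3,5] − [1,3,4],
  ∂[1,2,3,5] = [2,3,5] − [1,3,5] + [1,2,5] − [1,2,3].
This gives a 10×5 integer matrix of rank 4; reducing to Smith normal form yields diagonal entries (1,1,1,1).

Computing H_k = (kernel of ∂_k) / (image of ∂_{k+1}):

  H_3: rank ker ∂_3 − rank ∂_4 = (5 − 4) − 0 = 1, and there is no ∂_4, so H_3 = Z.

(K is a triangulation of the 3-sphere S^3.)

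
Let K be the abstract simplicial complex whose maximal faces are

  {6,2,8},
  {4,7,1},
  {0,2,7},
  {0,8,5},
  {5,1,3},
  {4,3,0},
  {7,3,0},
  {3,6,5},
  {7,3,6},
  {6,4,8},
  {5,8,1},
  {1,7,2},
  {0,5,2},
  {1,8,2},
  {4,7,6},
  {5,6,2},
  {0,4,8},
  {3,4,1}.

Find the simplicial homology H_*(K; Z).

H_0 ≅ Z,  H_1 ≅ Z ⊕ Z_2,  H_2 = 0.

Fix the vertex order 0 < 1 < 2 < 3 < 4 < 5 < 6 < 7 < 8 and write every simplex with vertices in increasing order. Then dim K = 2 and the simplices of K are:

  0-simplices (9): [0], [1], [2], [3], [4], [5], [6], [7], [8]
  1-simplices (27): (27 of them)
  2-simplices (18): [0,2,5], [0,2,7], [0,3,4], [0,3,7], [0,4,8], [0,5,8], [1,2,7], [1,2,8], [1,3,4], [1,3,5], [1,4,7], [1,5,8], [2,5,6], [2,6,8], [3,5,6], [3,6,7], [4,6,7], [4,6,8]

giving chain groups C_0 ≅ Z^9, C_1 ≅ Z^27, C_2 ≅ Z^18.

∂_1: C_1 → C_0 sends each edge [p,q] (with p < q) to q − p.
As a 9×27 matrix over Z this has rank 8, with invariant factors (1,1,1,1,1,1,1,1).

∂_2: C_2 → C_1 sends each 2-simplex [p,q,r] to [q,r] − [p,r] + [p,q]. For instance
  ∂[4,6,7] = [6,7] − [4,7] + [4,6],
  ∂[3,6,7] = [6,7] − [3,7] + [3,6].
As a 27×18 matrix over Z this has rank 18, with invariant factors (1,1,1,1,1,1,1,1,1,1,1,1,1,1,1,1,1,2).

Computing H_k = (kernel of ∂_k) / (image of ∂_{k+1}):

  H_0: rank C_0 − rank ∂_1 = 9 − 8 = 1, and the invariant factors of ∂_1 are all 1, so H_0 ≅ Z.
  H_1: rank ker ∂_1 − rank ∂_2 = (27 − 8) − 18 = 1, and ∂_2 has invariant factor 2 > 1, so H_1 ≅ Z ⊕ Z_2.
  H_2: rank ker ∂_2 − rank ∂_3 = (18 − 18) − 0 = 0, and there is no ∂_3, so H_2 ≅ 0.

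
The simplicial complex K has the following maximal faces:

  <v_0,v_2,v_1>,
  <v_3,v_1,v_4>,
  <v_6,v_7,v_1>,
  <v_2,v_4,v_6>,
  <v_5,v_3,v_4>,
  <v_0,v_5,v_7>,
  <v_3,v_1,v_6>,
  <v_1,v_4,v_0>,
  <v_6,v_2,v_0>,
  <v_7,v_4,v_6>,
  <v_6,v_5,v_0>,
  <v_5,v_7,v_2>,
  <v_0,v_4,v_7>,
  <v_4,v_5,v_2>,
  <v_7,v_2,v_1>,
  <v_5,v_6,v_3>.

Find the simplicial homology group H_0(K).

We work with the vertex ordering v_0 < v_1 < v_2 < v_3 < v_4 < v_5 < v_6 < v_7. The simplices of K, each written with vertices in increasing order, are:

  0-simplices (8): [v_0], [v_1], [v_2], [v_3], [v_4], [v_5], [v_6], [v_7]
  1-simplices (24): (24 of them)
  2-simplices (16): (16 of them)

giving chain groups C_0 ≅ Z^8, C_1 ≅ Z^24, C_2 ≅ Z^16.

The boundary map ∂_1: C_1 → C_0 maps an edge to its endpoints' difference, ∂[p,q] = q − p. For instance
  ∂[v_0,v_6] = [v_6] − [v_0].
The 8×24 boundary matrix has rank 7 and Smith normal form diag(1,1,1,1,1,1,1).

Boundary ∂_2: C_2 → C_1 maps a triangle to the signed sum of its edges. For instance
  ∂[v_2,v_4,v_6] = [v_4,v_6] − [v_2,v_6] + [v_2,v_4],
  ∂[v_3,v_5,v_6] = [v_5,v_6] − [v_3,v_6] + [v_3,v_5].
As a 24×16 matrix over Z this has rank 15, with invariant factors (1,1,1,1,1,1,1,1,1,1,1,1,1,1,1).

Now H_k = ker ∂_k / im ∂_{k+1}, so:

  H_0: rank C_0 − rank ∂_1 = 8 − 7 = 1, and the invariant factors of ∂_1 are all 1, so H_0 = Z.

(K is a triangulation of the torus T^2.)

H_0 ≅ Z.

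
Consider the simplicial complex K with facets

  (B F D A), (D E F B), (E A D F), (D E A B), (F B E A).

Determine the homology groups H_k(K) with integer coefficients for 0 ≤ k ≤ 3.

H_0 ≅ Z,  H_1 = 0,  H_2 = 0,  H_3 ≅ Z.

We work with the vertex ordering A < B < D < E < F. The simplices of K, each written with vertices in increasing order, are:

  0-simplices (5): A, B, D, E, F
  1-simplices (10): AB, AD, AE, AF, BD, BE, BF, DE, DF, EF
  2-simplices (10): ABD, ABE, ABF, ADE, ADF, AEF, BDE, BDF, BEF, DEF
  3-simplices (5): ABDE, ABDF, ABEF, ADEF, BDEF

so the chain groups are C_0 ≅ Z^5, C_1 ≅ Z^10, C_2 ≅ Z^10, C_3 ≅ Z^5.

The boundary map ∂_1: C_1 → C_0 is given by ∂[p,q] = [q] − [p]. For instance
  ∂AF = F − A.
This gives a 5×10 integer matrix of rank 4; reducing to Smith normal form yields diagonal entries (1,1,1,1).

The boundary map ∂_2: C_2 → C_1 acts by ∂[p,q,r] = [q,r] − [p,r] + [p,q]. For instance
  ∂ADF = DF − AF + AD,
  ∂ABE = BE − AE + AB.
The resulting 10×10 matrix has rank 6, and its Smith normal form has invariant factors (1,1,1,1,1,1).

Boundary ∂_3: C_3 → C_2 sends each 3-simplex σ to the alternating sum Σ_i (−1)^i (σ with its i-th vertex removed). For instance
  ∂ABDF = BDF − ADF + ABF − ABD,
  ∂ABDE = BDE − ADE + ABE − ABD.
The resulting 10×5 matrix has rank 4, and its Smith normal form has invariant factors (1,1,1,1).

Computing H_k = (kernel of ∂_k) / (image of ∂_{k+1}):

  H_0: rank C_0 − rank ∂_1 = 5 − 4 = 1, and the invariant factors of ∂_1 are all 1, so H_0 ≅ Z.
  H_1: rank ker ∂_1 − rank ∂_2 = (10 − 4) − 6 = 0, and the invariant factors of ∂_2 are all 1, so H_1 ≅ 0.
  H_2: rank ker ∂_2 − rank ∂_3 = (10 − 6) − 4 = 0, and the invariant factors of ∂_3 are all 1, so H_2 ≅ 0.
  H_3: rank ker ∂_3 − rank ∂_4 = (5 − 4) − 0 = 1, and there is no ∂_4, so H_3 ≅ Z.

As a check, the Euler characteristic is 5 − 10 + 10 − 5 = 0, which agrees with 1 − 0 + 0 − 1 = 0.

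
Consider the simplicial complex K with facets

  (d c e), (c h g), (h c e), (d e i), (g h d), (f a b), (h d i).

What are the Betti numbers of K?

Order the vertices as a < b < c < d < e < f < g < h < i. Listing each simplex with vertices in this order, K has dimension 2 with simplices:

  0-simplices (9): a, b, c, d, e, f, g, h, i
  1-simplices (15): ab, af, bf, cd, ce, cg, ch, de, dg, dh, di, eh, ei, gh, hi
  2-simplices (7): abf, cde, ceh, cgh, dei, dgh, dhi

so the chain groups are C_0 ≅ Z^9, C_1 ≅ Z^15, C_2 ≅ Z^7.

The boundary map ∂_1: C_1 → C_0 is given by ∂[p,q] = [q] − [p]. For instance
  ∂bf = f − b.
As a 9×15 matrix over Z this has rank 7, with invariant factors (1,1,1,1,1,1,1).

Boundary ∂_2: C_2 → C_1 sends each 2-simplex [p,q,r] to [q,r] − [p,r] + [p,q]. For instance
  ∂cde = de − ce + cd,
  ∂dei = ei − di + de.
The resulting 15×7 matrix has rank 7, and its Smith normal form has invariant factors (1,1,1,1,1,1,1).

Reading off H_k = ker ∂_k / im ∂_{k+1}:

  H_0: rank C_0 − rank ∂_1 = 9 − 7 = 2, and the invariant factors of ∂_1 are all 1, so H_0 ≅ Z^2.
  H_1: rank ker ∂_1 − rank ∂_2 = (15 − 7) − 7 = 1, and the invariant factors of ∂_2 are all 1, so H_1 ≅ Z.
  H_2: rank ker ∂_2 − rank ∂_3 = (7 − 7) − 0 = 0, and there is no ∂_3, so H_2 ≅ 0.

As a check, the Euler characteristic is 9 − 15 + 7 = 1, which agrees with 2 − 1 + 0 = 1.

Hence the Betti numbers are b_0 = 2, b_1 = 1, b_2 = 0.

b_0 = 2, b_1 = 1, b_2 = 0.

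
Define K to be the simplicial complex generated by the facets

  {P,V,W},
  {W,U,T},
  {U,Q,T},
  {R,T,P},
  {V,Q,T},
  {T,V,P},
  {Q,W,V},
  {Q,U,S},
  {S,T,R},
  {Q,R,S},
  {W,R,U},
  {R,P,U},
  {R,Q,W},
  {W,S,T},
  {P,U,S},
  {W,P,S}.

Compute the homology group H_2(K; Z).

H_2 ≅ Z.

Order the vertices as P < Q < R < S < T < U < V < W. Listing each simplex with vertices in this order, K has dimension 2 with simplices:

  0-simplices (8): P, Q, R, S, T, U, V, W
  1-simplices (24): PR, PS, PT, PU, PV, PW, QR, QS, QT, QU, QV, QW, RS, RT, RU, RW, ST, SU, SW, TU, TV, TW, UW, VW
  2-simplices (16): PRT, PRU, PSU, PSW, PTV, PVW, QRS, QRW, QSU, QTU, QTV, QVW, RST, RUW, STW, TUW

giving chain groups C_0 ≅ Z^8, C_1 ≅ Z^24, C_2 ≅ Z^16.

The boundary map ∂_1: C_1 → C_0 maps an edge to its endpoints' difference, ∂[p,q] = q − p.
This gives a 8×24 integer matrix of rank 7; reducing to Smith normal form yields diagonal entries (1,1,1,1,1,1,1).

Boundary ∂_2: C_2 → C_1 maps a triangle to the signed sum of its edges. For instance
  ∂QSU = SU − QU + QS,
  ∂TUW = UW − TW + TU.
The 24×16 boundary matrix has rank 15 and Smith normal form diag(1,1,1,1,1,1,1,1,1,1,1,1,1,1,1).

Reading off H_k = ker ∂_k / im ∂_{k+1}:

  H_2: rank ker ∂_2 − rank ∂_3 = (16 − 15) − 0 = 1, and there is no ∂_3, so H_2 ≅ Z.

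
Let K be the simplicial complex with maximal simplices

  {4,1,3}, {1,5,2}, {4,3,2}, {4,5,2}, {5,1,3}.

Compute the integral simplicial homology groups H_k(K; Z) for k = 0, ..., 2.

Take the total order 1 < 2 < 3 < 4 < 5 on the vertex set. Then K (dimension 2) consists of the simplices:

  0-simplices (5): [1], [2], [3], [4], [5]
  1-simplices (10): [1,2], [1,3], [1,4], [1,5], [2,3], [2,4], [2,5], [3,4], [3,5], [4,5]
  2-simplices (5): [1,2,5], [1,3,4], [1,3,5], [2,3,4], [2,4,5]

so the chain groups are C_0 ≅ Z^5, C_1 ≅ Z^10, C_2 ≅ Z^5.

Boundary ∂_1: C_1 → C_0 is given by ∂[p,q] = [q] − [p].
This gives a 5×10 integer matrix of rank 4; reducing to Smith normal form yields diagonal entries (1,1,1,1).

Boundary ∂_2: C_2 → C_1 maps a triangle to the signed sum of its edges. For instance
  ∂[2,3,4] = [3,4] − [2,4] + [2,3],
  ∂[1,3,5] = [3,5] − [1,5] + [1,3].
As a 10×5 matrix over Z this has rank 5, with invariant factors (1,1,1,1,1).

Reading off H_k = ker ∂_k / im ∂_{k+1}:

  H_0: rank C_0 − rank ∂_1 = 5 − 4 = 1, and the invariant factors of ∂_1 are all 1, so H_0 ≅ Z.
  H_1: rank ker ∂_1 − rank ∂_2 = (10 − 4) − 5 = 1, and the invariant factors of ∂_2 are all 1, so H_1 ≅ Z.
  H_2: rank ker ∂_2 − rank ∂_3 = (5 − 5) − 0 = 0, and there is no ∂_3, so H_2 ≅ 0.

(K is a triangulation of the Möbius band.)

H_0 = Z,  H_1 = Z,  H_2 = 0.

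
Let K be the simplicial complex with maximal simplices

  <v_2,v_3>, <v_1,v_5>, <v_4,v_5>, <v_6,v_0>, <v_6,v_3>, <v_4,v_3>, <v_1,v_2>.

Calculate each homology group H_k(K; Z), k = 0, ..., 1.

Fix the vertex order v_0 < v_1 < v_2 < v_3 < v_4 < v_5 < v_6 and write every simplex with vertices in increasing order. Then dim K = 1 and the simplices of K are:

  0-simplices (7): [v_0], [v_1], [v_2], [v_3], [v_4], [v_5], [v_6]
  1-simplices (7): [v_0,v_6], [v_1,v_2], [v_1,v_5], [v_2,v_3], [v_3,v_4], [v_3,v_6], [v_4,v_5]

so the chain groups are C_0 ≅ Z^7, C_1 ≅ Z^7.

The boundary map ∂_1: C_1 → C_0 maps an edge to its endpoints' difference, ∂[p,q] = q − p. For instance
  ∂[v_1,v_2] = [v_2] − [v_1].
As a 7×7 matrix over Z this has rank 6, with invariant factors (1,1,1,1,1,1).

Computing H_k = (kernel of ∂_k) / (image of ∂_{k+1}):

  H_0: rank C_0 − rank ∂_1 = 7 − 6 = 1, and the invariant factors of ∂_1 are all 1, so H_0 ≅ Z.
  H_1: rank ker ∂_1 − rank ∂_2 = (7 − 6) − 0 = 1, and there is no ∂_2, so H_1 ≅ Z.

H_0 = Z,  H_1 = Z.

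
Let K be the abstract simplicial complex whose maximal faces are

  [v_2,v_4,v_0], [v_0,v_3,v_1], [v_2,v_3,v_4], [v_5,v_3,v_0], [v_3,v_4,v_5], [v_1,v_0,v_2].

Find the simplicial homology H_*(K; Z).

H_0 = Z,  H_1 = Z,  H_2 = 0.

We work with the vertex ordering v_0 < v_1 < v_2 < v_3 < v_4 < v_5. The simplices of K, each written with vertices in increasing order, are:

  0-simplices (6): [v_0], [v_1], [v_2], [v_3], [v_4], [v_5]
  1-simplices (12): [v_0,v_1], [v_0,v_2], [v_0,v_3], [v_0,v_4], [v_0,v_5], [v_1,v_2], [v_1,v_3], [v_2,v_3], [v_2,v_4], [v_3,v_4], [v_3,v_5], [v_4,v_5]
  2-simplices (6): [v_0,v_1,v_2], [v_0,v_1,v_3], [v_0,v_2,v_4], [v_0,v_3,v_5], [v_2,v_3,v_4], [v_3,v_4,v_5]

so the chain groups are C_0 ≅ Z^6, C_1 ≅ Z^12, C_2 ≅ Z^6.

Boundary ∂_1: C_1 → C_0 is given by ∂[p,q] = [q] − [p].
As a 6×12 matrix over Z this has rank 5, with invariant factors (1,1,1,1,1).

∂_2: C_2 → C_1 sends each 2-simplex [p,q,r] to [q,r] − [p,r] + [p,q]. For instance
  ∂[v_0,v_1,v_2] = [v_1,v_2] − [v_0,v_2] + [v_0,v_1],
  ∂[v_3,v_4,v_5] = [v_4,v_5] − [v_3,v_5] + [v_3,v_4].
This gives a 12×6 integer matrix of rank 6; reducing to Smith normal form yields diagonal entries (1,1,1,1,1,1).

Reading off H_k = ker ∂_k / im ∂_{k+1}:

  H_0: rank C_0 − rank ∂_1 = 6 − 5 = 1, and the invariant factors of ∂_1 are all 1, so H_0 ≅ Z.
  H_1: rank ker ∂_1 − rank ∂_2 = (12 − 5) − 6 = 1, and the invariant factors of ∂_2 are all 1, so H_1 ≅ Z.
  H_2: rank ker ∂_2 − rank ∂_3 = (6 − 6) − 0 = 0, and there is no ∂_3, so H_2 ≅ 0.

(K is a triangulation of the cylinder S^1 x I.)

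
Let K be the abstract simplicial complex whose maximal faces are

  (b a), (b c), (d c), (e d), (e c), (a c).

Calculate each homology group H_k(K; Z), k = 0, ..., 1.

We work with the vertex ordering a < b < c < d < e. The simplices of K, each written with vertices in increasing order, are:

  0-simplices (5): a, b, c, d, e
  1-simplices (6): ab, ac, bc, cd, ce, de

giving chain groups C_0 ≅ Z^5, C_1 ≅ Z^6.

Boundary ∂_1: C_1 → C_0 is given by ∂[p,q] = [q] − [p]. For instance
  ∂bc = c − b.
The resulting 5×6 matrix has rank 4, and its Smith normal form has invariant factors (1,1,1,1).

Reading off H_k = ker ∂_k / im ∂_{k+1}:

  H_0: rank C_0 − rank ∂_1 = 5 − 4 = 1, and the invariant factors of ∂_1 are all 1, so H_0 ≅ Z.
  H_1: rank ker ∂_1 − rank ∂_2 = (6 − 4) − 0 = 2, and there is no ∂_2, so H_1 ≅ Z^2.

H_0 = Z,  H_1 = Z^2.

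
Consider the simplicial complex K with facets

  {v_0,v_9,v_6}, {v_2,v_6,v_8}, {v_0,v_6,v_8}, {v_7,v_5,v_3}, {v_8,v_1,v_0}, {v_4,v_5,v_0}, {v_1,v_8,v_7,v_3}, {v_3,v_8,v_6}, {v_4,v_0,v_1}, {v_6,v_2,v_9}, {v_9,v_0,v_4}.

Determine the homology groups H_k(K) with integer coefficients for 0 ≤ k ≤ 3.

H_0 ≅ Z,  H_1 ≅ Z,  H_2 = 0,  H_3 = 0.

K has 10 vertices, 23 edges, 14 triangles, 1 3-simplex.
rank ∂_0 = 0, rank ∂_1 = 9 ⇒ b_0 = 10 − 0 − 9 = 1; all invariant factors of ∂_1 are 1 so no torsion. So H_0 ≅ Z.
rank ∂_1 = 9, rank ∂_2 = 13 ⇒ b_1 = 23 − 9 − 13 = 1; all invariant factors of ∂_2 are 1 so no torsion. So H_1 ≅ Z.
rank ∂_2 = 13, rank ∂_3 = 1 ⇒ b_2 = 14 − 13 − 1 = 0; all invariant factors of ∂_3 are 1 so no torsion. So H_2 ≅ 0.
rank ∂_3 = 1, rank ∂_4 = 0 ⇒ b_3 = 1 − 1 − 0 = 0. So H_3 ≅ 0.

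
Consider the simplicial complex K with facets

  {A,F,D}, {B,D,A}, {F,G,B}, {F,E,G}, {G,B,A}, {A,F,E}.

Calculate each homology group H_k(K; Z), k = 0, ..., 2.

H_0 = Z,  H_1 = Z,  H_2 = 0.

K has 6 vertices, 12 edges, 6 triangles.
rank ∂_0 = 0, rank ∂_1 = 5 ⇒ b_0 = 6 − 0 − 5 = 1; all invariant factors of ∂_1 are 1 so no torsion. So H_0 = Z.
rank ∂_1 = 5, rank ∂_2 = 6 ⇒ b_1 = 12 − 5 − 6 = 1; all invariant factors of ∂_2 are 1 so no torsion. So H_1 = Z.
rank ∂_2 = 6, rank ∂_3 = 0 ⇒ b_2 = 6 − 6 − 0 = 0. So H_2 = 0.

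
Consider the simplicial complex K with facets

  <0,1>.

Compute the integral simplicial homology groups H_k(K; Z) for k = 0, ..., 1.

H_0 ≅ Z,  H_1 = 0.

K has 2 vertices, 1 edge.
rank ∂_0 = 0, rank ∂_1 = 1 ⇒ b_0 = 2 − 0 − 1 = 1; all invariant factors of ∂_1 are 1 so no torsion. So H_0 = Z.
rank ∂_1 = 1, rank ∂_2 = 0 ⇒ b_1 = 1 − 1 − 0 = 0. So H_1 = 0.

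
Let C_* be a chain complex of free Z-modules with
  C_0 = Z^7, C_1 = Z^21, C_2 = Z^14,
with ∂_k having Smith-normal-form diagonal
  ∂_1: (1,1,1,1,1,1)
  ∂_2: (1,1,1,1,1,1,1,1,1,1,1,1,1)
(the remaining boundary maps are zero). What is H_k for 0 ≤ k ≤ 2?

H_0 ≅ Z,  H_1 ≅ Z^2,  H_2 ≅ Z.

H_0: b_0 = 7 − 0 − 6 = 1; torsion from ∂_1 factors > 1: none. So H_0 ≅ Z.
H_1: b_1 = 21 − 6 − 13 = 2; torsion from ∂_2 factors > 1: none. So H_1 ≅ Z^2.
H_2: b_2 = 14 − 13 − 0 = 1; torsion from ∂_3 factors > 1: none. So H_2 ≅ Z.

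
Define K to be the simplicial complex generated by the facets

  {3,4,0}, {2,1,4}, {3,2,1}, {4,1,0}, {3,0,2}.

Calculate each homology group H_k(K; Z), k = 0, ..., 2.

H_0 ≅ Z,  H_1 ≅ Z,  H_2 = 0.

Order the vertices as 0 < 1 < 2 < 3 < 4. Listing each simplex with vertices in this order, K has dimension 2 with simplices:

  0-simplices (5): [0], [1], [2], [3], [4]
  1-simplices (10): [0,1], [0,2], [0,3], [0,4], [1,2], [1,3], [1,4], [2,3], [2,4], [3,4]
  2-simplices (5): [0,1,4], [0,2,3], [0,3,4], [1,2,3], [1,2,4]

Hence C_0 ≅ Z^5, C_1 ≅ Z^10, C_2 ≅ Z^5.

The boundary map ∂_1: C_1 → C_0 is given by ∂[p,q] = [q] − [p]. For instance
  ∂[2,3] = [3] − [2].
The 5×10 boundary matrix has rank 4 and Smith normal form diag(1,1,1,1).

The boundary map ∂_2: C_2 → C_1 sends each 2-simplex [p,q,r] to [q,r] − [p,r] + [p,q]. For instance
  ∂[1,2,4] = [2,4] − [1,4] + [1,2],
  ∂[0,1,4] = [1,4] − [0,4] + [0,1].
The 10×5 boundary matrix has rank 5 and Smith normal form diag(1,1,1,1,1).

Reading off H_k = ker ∂_k / im ∂_{k+1}:

  H_0: rank C_0 − rank ∂_1 = 5 − 4 = 1, and the invariant factors of ∂_1 are all 1, so H_0 ≅ Z.
  H_1: rank ker ∂_1 − rank ∂_2 = (10 − 4) − 5 = 1, and the invariant factors of ∂_2 are all 1, so H_1 ≅ Z.
  H_2: rank ker ∂_2 − rank ∂_3 = (5 − 5) − 0 = 0, and there is no ∂_3, so H_2 ≅ 0.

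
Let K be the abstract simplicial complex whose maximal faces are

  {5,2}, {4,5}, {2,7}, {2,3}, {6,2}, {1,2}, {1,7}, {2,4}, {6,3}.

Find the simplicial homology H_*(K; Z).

H_0 ≅ Z,  H_1 ≅ Z^3.

Fix the vertex order 1 < 2 < 3 < 4 < 5 < 6 < 7 and write every simplex with vertices in increasing order. Then dim K = 1 and the simplices of K are:

  0-simplices (7): [1], [2], [3], [4], [5], [6], [7]
  1-simplices (9): [1,2], [1,7], [2,3], [2,4], [2,5], [2,6], [2,7], [3,6], [4,5]

giving chain groups C_0 ≅ Z^7, C_1 ≅ Z^9.

The boundary map ∂_1: C_1 → C_0 is given by ∂[p,q] = [q] − [p].
The 7×9 boundary matrix has rank 6 and Smith normal form diag(1,1,1,1,1,1).

From H_k ≅ ker(∂_k) / im(∂_{k+1}) we obtain:

  H_0: rank C_0 − rank ∂_1 = 7 − 6 = 1, and the invariant factors of ∂_1 are all 1, so H_0 ≅ Z.
  H_1: rank ker ∂_1 − rank ∂_2 = (9 − 6) − 0 = 3, and there is no ∂_2, so H_1 ≅ Z^3.

(K is a triangulation of a wedge of 3 circles.)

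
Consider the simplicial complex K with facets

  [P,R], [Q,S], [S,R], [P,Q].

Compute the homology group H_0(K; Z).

Take the total order P < Q < R < S on the vertex set. Then K (dimension 1) consists of the simplices:

  0-simplices (4): P, Q, R, S
  1-simplices (4): PQ, PR, QS, RS

giving chain groups C_0 ≅ Z^4, C_1 ≅ Z^4.

∂_1: C_1 → C_0 sends each edge [p,q] (with p < q) to q − p.
As a 4×4 matrix over Z this has rank 3, with invariant factors (1,1,1).

From H_k ≅ ker(∂_k) / im(∂_{k+1}) we obtain:

  H_0: rank C_0 − rank ∂_1 = 4 − 3 = 1, and the invariant factors of ∂_1 are all 1, so H_0 ≅ Z.

(K is a triangulation of the circle S^1.)

H_0 = Z.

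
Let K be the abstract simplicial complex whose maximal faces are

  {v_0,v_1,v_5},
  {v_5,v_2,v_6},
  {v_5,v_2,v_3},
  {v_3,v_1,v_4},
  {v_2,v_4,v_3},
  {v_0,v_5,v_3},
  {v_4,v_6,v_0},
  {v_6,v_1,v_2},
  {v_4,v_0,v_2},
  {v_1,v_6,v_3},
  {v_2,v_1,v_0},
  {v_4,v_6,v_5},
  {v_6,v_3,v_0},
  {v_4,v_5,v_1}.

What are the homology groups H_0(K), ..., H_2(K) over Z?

Take the total order v_0 < v_1 < v_2 < v_3 < v_4 < v_5 < v_6 on the vertex set. Then K (dimension 2) consists of the simplices:

  0-simplices (7): [v_0], [v_1], [v_2], [v_3], [v_4], [v_5], [v_6]
  1-simplices (21): (21 of them)
  2-simplices (14): (14 of them)

giving chain groups C_0 ≅ Z^7, C_1 ≅ Z^21, C_2 ≅ Z^14.

Boundary ∂_1: C_1 → C_0 maps an edge to its endpoints' difference, ∂[p,q] = q − p. For instance
  ∂[v_0,v_1] = [v_1] − [v_0].
As a 7×21 matrix over Z this has rank 6, with invariant factors (1,1,1,1,1,1).

∂_2: C_2 → C_1 maps a triangle to the signed sum of its edges. For instance
  ∂[v_2,v_5,v_6] = [v_5,v_6] − [v_2,v_6] + [v_2,v_5],
  ∂[v_1,v_4,v_5] = [v_4,v_5] − [v_1,v_5] + [v_1,v_4].
The resulting 21×14 matrix has rank 13, and its Smith normal form has invariant factors (1,1,1,1,1,1,1,1,1,1,1,1,1).

From H_k ≅ ker(∂_k) / im(∂_{k+1}) we obtain:

  H_0: rank C_0 − rank ∂_1 = 7 − 6 = 1, and the invariant factors of ∂_1 are all 1, so H_0 ≅ Z.
  H_1: rank ker ∂_1 − rank ∂_2 = (21 − 6) − 13 = 2, and the invariant factors of ∂_2 are all 1, so H_1 ≅ Z^2.
  H_2: rank ker ∂_2 − rank ∂_3 = (14 − 13) − 0 = 1, and there is no ∂_3, so H_2 ≅ Z.

As a check, the Euler characteristic is 7 − 21 + 14 = 0, which agrees with 1 − 2 + 1 = 0.

H_0 ≅ Z,  H_1 ≅ Z^2,  H_2 ≅ Z.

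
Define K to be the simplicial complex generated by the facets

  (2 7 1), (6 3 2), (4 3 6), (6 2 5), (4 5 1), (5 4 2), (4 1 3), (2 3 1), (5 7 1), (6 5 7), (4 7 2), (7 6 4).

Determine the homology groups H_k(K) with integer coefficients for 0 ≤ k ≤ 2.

K has 7 vertices, 18 edges, 12 triangles.
rank ∂_0 = 0, rank ∂_1 = 6 ⇒ b_0 = 7 − 0 − 6 = 1; all invariant factors of ∂_1 are 1 so no torsion. So H_0 = Z.
rank ∂_1 = 6, rank ∂_2 = 12 ⇒ b_1 = 18 − 6 − 12 = 0; ∂_2 has invariant factor(s) [2] giving torsion. So H_1 = Z/2Z.
rank ∂_2 = 12, rank ∂_3 = 0 ⇒ b_2 = 12 − 12 − 0 = 0. So H_2 = 0.

H_0 ≅ Z,  H_1 ≅ Z/2Z,  H_2 = 0.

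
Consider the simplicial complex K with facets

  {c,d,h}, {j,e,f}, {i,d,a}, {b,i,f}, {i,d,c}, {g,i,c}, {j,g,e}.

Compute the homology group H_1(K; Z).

Fix the vertex order a < b < c < d < e < f < g < h < i < j and write every simplex with vertices in increasing order. Then dim K = 2 and the simplices of K are:

  0-simplices (10): a, b, c, d, e, f, g, h, i, j
  1-simplices (17): ad, ai, bf, bi, cd, cg, ch, ci, dh, di, ef, eg, ej, fi, fj, gi, gj
  2-simplices (7): adi, bfi, cdh, cdi, cgi, efj, egj

so the chain groups are C_0 ≅ Z^10, C_1 ≅ Z^17, C_2 ≅ Z^7.

Boundary ∂_1: C_1 → C_0 maps an edge to its endpoints' difference, ∂[p,q] = q − p.
This gives a 10×17 integer matrix of rank 9; reducing to Smith normal form yields diagonal entries (1,1,1,1,1,1,1,1,1).

∂_2: C_2 → C_1 maps a triangle to the signed sum of its edges. For instance
  ∂egj = gj − ej + eg,
  ∂efj = fj − ej + ef.
The 17×7 boundary matrix has rank 7 and Smith normal form diag(1,1,1,1,1,1,1).

From H_k ≅ ker(∂_k) / im(∂_{k+1}) we obtain:

  H_1: rank ker ∂_1 − rank ∂_2 = (17 − 9) − 7 = 1, and the invariant factors of ∂_2 are all 1, so H_1 = Z.

H_1 ≅ Z.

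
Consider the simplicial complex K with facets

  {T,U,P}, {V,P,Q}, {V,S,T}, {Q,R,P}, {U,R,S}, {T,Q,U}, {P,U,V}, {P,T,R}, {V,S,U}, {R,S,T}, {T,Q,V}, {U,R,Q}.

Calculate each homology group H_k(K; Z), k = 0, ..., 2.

H_0 ≅ Z,  H_1 ≅ Z/2,  H_2 = 0.

We work with the vertex ordering P < Q < R < S < T < U < V. The simplices of K, each written with vertices in increasing order, are:

  0-simplices (7): P, Q, R, S, T, U, V
  1-simplices (18): PQ, PR, PT, PU, PV, QR, QT, QU, QV, RS, RT, RU, ST, SU, SV, TU, TV, UV
  2-simplices (12): PQR, PQV, PRT, PTU, PUV, QRU, QTU, QTV, RST, RSU, STV, SUV

Hence C_0 ≅ Z^7, C_1 ≅ Z^18, C_2 ≅ Z^12.

The boundary map ∂_1: C_1 → C_0 sends each edge [p,q] (with p < q) to q − p. For instance
  ∂QT = T − Q.
As a 7×18 matrix over Z this has rank 6, with invariant factors (1,1,1,1,1,1).

The boundary map ∂_2: C_2 → C_1 maps a triangle to the signed sum of its edges. For instance
  ∂QTU = TU − QU + QT,
  ∂RST = ST − RT + RS.
The 18×12 boundary matrix has rank 12 and Smith normal form diag(1,1,1,1,1,1,1,1,1,1,1,2).

From H_k ≅ ker(∂_k) / im(∂_{k+1}) we obtain:

  H_0: rank C_0 − rank ∂_1 = 7 − 6 = 1, and the invariant factors of ∂_1 are all 1, so H_0 ≅ Z.
  H_1: rank ker ∂_1 − rank ∂_2 = (18 − 6) − 12 = 0, and ∂_2 has invariant factor 2 > 1, so H_1 ≅ Z/2.
  H_2: rank ker ∂_2 − rank ∂_3 = (12 − 12) − 0 = 0, and there is no ∂_3, so H_2 ≅ 0.

As a check, the Euler characteristic is 7 − 18 + 12 = 1, which agrees with 1 − 0 + 0 = 1.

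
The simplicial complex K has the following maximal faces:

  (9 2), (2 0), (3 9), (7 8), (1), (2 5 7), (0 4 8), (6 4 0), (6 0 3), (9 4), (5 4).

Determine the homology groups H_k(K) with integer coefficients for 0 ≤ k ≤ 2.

H_0 ≅ Z^2,  H_1 ≅ Z^4,  H_2 = 0.

Take the total order 0 < 1 < 2 < 3 < 4 < 5 < 6 < 7 < 8 < 9 on the vertex set. Then K (dimension 2) consists of the simplices:

  0-simplices (10): [0], [1], [2], [3], [4], [5], [6], [7], [8], [9]
  1-simplices (16): [0,2], [0,3], [0,4], [0,6], [0,8], [2,5], [2,7], [2,9], [3,6], [3,9], [4,5], [4,6], [4,8], [4,9], [5,7], [7,8]
  2-simplices (4): [0,3,6], [0,4,6], [0,4,8], [2,5,7]

giving chain groups C_0 ≅ Z^10, C_1 ≅ Z^16, C_2 ≅ Z^4.

∂_1: C_1 → C_0 is given by ∂[p,q] = [q] − [p]. For instance
  ∂[2,5] = [5] − [2].
The resulting 10×16 matrix has rank 8, and its Smith normal form has invariant factors (1,1,1,1,1,1,1,1).

Boundary ∂_2: C_2 → C_1 maps a triangle to the signed sum of its edges. For instance
  ∂[0,4,6] = [4,6] − [0,6] + [0,4],
  ∂[0,4,8] = [4,8] − [0,8] + [0,4].
As a 16×4 matrix over Z this has rank 4, with invariant factors (1,1,1,1).

Computing H_k = (kernel of ∂_k) / (image of ∂_{k+1}):

  H_0: rank C_0 − rank ∂_1 = 10 − 8 = 2, and the invariant factors of ∂_1 are all 1, so H_0 ≅ Z^2.
  H_1: rank ker ∂_1 − rank ∂_2 = (16 − 8) − 4 = 4, and the invariant factors of ∂_2 are all 1, so H_1 ≅ Z^4.
  H_2: rank ker ∂_2 − rank ∂_3 = (4 − 4) − 0 = 0, and there is no ∂_3, so H_2 ≅ 0.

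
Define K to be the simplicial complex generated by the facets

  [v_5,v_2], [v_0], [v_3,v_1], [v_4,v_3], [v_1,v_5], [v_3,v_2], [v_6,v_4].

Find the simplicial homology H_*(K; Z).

H_0 = Z^2,  H_1 = Z.

Order the vertices as v_0 < v_1 < v_2 < v_3 < v_4 < v_5 < v_6. Listing each simplex with vertices in this order, K has dimension 1 with simplices:

  0-simplices (7): [v_0], [v_1], [v_2], [v_3], [v_4], [v_5], [v_6]
  1-simplices (6): [v_1,v_3], [v_1,v_5], [v_2,v_3], [v_2,v_5], [v_3,v_4], [v_4,v_6]

so the chain groups are C_0 ≅ Z^7, C_1 ≅ Z^6.

Boundary ∂_1: C_1 → C_0 maps an edge to its endpoints' difference, ∂[p,q] = q − p. For instance
  ∂[v_2,v_3] = [v_3] − [v_2].
As a 7×6 matrix over Z this has rank 5, with invariant factors (1,1,1,1,1).

Now H_k = ker ∂_k / im ∂_{k+1}, so:

  H_0: rank C_0 − rank ∂_1 = 7 − 5 = 2, and the invariant factors of ∂_1 are all 1, so H_0 = Z^2.
  H_1: rank ker ∂_1 − rank ∂_2 = (6 − 5) − 0 = 1, and there is no ∂_2, so H_1 = Z.

As a check, the Euler characteristic is 7 − 6 = 1, which agrees with 2 − 1 = 1.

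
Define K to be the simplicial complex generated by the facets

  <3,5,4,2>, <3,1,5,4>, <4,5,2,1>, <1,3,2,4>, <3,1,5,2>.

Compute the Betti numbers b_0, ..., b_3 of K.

Take the total order 1 < 2 < 3 < 4 < 5 on the vertex set. Then K (dimension 3) consists of the simplices:

  0-simplices (5): [1], [2], [3], [4], [5]
  1-simplices (10): [1,2], [1,3], [1,4], [1,5], [2,3], [2,4], [2,5], [3,4], [3,5], [4,5]
  2-simplices (10): [1,2,3], [1,2,4], [1,2,5], [1,3,4], [1,3,5], [1,4,5], [2,3,4], [2,3,5], [2,4,5], [3,4,5]
  3-simplices (5): [1,2,3,4], [1,2,3,5], [1,2,4,5], [1,3,4,5], [2,3,4,5]

giving chain groups C_0 ≅ Z^5, C_1 ≅ Z^10, C_2 ≅ Z^10, C_3 ≅ Z^5.

The boundary map ∂_1: C_1 → C_0 is given by ∂[p,q] = [q] − [p]. For instance
  ∂[4,5] = [5] − [4].
As a 5×10 matrix over Z this has rank 4, with invariant factors (1,1,1,1).

∂_2: C_2 → C_1 maps a triangle to the signed sum of its edges. For instance
  ∂[2,3,5] = [3,5] − [2,5] + [2,3],
  ∂[2,4,5] = [4,5] − [2,5] + [2,4].
This gives a 10×10 integer matrix of rank 6; reducing to Smith normal form yields diagonal entries (1,1,1,1,1,1).

Boundary ∂_3: C_3 → C_2 sends each 3-simplex σ to the alternating sum Σ_i (−1)^i (σ with its i-th vertex removed). For instance
  ∂[1,2,3,4] = [2,3,4] − [1,3,4] + [1,2,4] − [1,2,3],
  ∂[2,3,4,5] = [3,4,5] − [2,4,5] + [2,3,5] − [2,3,4].
The resulting 10×5 matrix has rank 4, and its Smith normal form has invariant factors (1,1,1,1).

From H_k ≅ ker(∂_k) / im(∂_{k+1}) we obtain:

  H_0: rank C_0 − rank ∂_1 = 5 − 4 = 1, and the invariant factors of ∂_1 are all 1, so H_0 ≅ Z.
  H_1: rank ker ∂_1 − rank ∂_2 = (10 − 4) − 6 = 0, and the invariant factors of ∂_2 are all 1, so H_1 ≅ 0.
  H_2: rank ker ∂_2 − rank ∂_3 = (10 − 6) − 4 = 0, and the invariant factors of ∂_3 are all 1, so H_2 ≅ 0.
  H_3: rank ker ∂_3 − rank ∂_4 = (5 − 4) − 0 = 1, and there is no ∂_4, so H_3 ≅ Z.

As a check, the Euler characteristic is 5 − 10 + 10 − 5 = 0, which agrees with 1 − 0 + 0 − 1 = 0.

Hence the Betti numbers are b_0 = 1, b_1 = 0, b_2 = 0, b_3 = 1.

b_0 = 1, b_1 = 0, b_2 = 0, b_3 = 1.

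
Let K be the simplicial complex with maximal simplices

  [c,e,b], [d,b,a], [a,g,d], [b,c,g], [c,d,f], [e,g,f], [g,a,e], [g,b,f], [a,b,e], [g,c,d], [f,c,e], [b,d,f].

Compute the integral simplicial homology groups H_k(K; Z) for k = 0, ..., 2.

H_0 = Z,  H_1 = Z/2,  H_2 = 0.

Order the vertices as a < b < c < d < e < f < g. Listing each simplex with vertices in this order, K has dimension 2 with simplices:

  0-simplices (7): a, b, c, d, e, f, g
  1-simplices (18): ab, ad, ae, ag, bc, bd, be, bf, bg, cd, ce, cf, cg, df, dg, ef, eg, fg
  2-simplices (12): abd, abe, adg, aeg, bce, bcg, bdf, bfg, cdf, cdg, cef, efg

giving chain groups C_0 ≅ Z^7, C_1 ≅ Z^18, C_2 ≅ Z^12.

Boundary ∂_1: C_1 → C_0 is given by ∂[p,q] = [q] − [p]. For instance
  ∂ag = g − a.
As a 7×18 matrix over Z this has rank 6, with invariant factors (1,1,1,1,1,1).

The boundary map ∂_2: C_2 → C_1 acts by ∂[p,q,r] = [q,r] − [p,r] + [p,q]. For instance
  ∂bce = ce − be + bc,
  ∂bcg = cg − bg + bc.
The 18×12 boundary matrix has rank 12 and Smith normal form diag(1,1,1,1,1,1,1,1,1,1,1,2).

Computing H_k = (kernel of ∂_k) / (image of ∂_{k+1}):

  H_0: rank C_0 − rank ∂_1 = 7 − 6 = 1, and the invariant factors of ∂_1 are all 1, so H_0 = Z.
  H_1: rank ker ∂_1 − rank ∂_2 = (18 − 6) − 12 = 0, and ∂_2 has invariant factor 2 > 1, so H_1 = Z/2.
  H_2: rank ker ∂_2 − rank ∂_3 = (12 − 12) − 0 = 0, and there is no ∂_3, so H_2 = 0.

As a check, the Euler characteristic is 7 − 18 + 12 = 1, which agrees with 1 − 0 + 0 = 1.
(K is a triangulation of the real projective plane RP^2.)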